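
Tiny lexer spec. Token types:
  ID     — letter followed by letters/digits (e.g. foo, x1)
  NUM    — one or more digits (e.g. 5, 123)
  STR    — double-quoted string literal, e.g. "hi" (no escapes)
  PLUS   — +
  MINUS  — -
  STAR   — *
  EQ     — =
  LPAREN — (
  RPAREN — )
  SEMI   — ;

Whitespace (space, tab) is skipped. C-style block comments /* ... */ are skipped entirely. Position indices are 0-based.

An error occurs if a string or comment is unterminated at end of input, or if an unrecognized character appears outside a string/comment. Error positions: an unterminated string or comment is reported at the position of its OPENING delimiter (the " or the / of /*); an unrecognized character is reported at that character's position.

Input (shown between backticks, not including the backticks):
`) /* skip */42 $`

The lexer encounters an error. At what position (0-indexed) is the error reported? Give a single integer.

Answer: 15

Derivation:
pos=0: emit RPAREN ')'
pos=2: enter COMMENT mode (saw '/*')
exit COMMENT mode (now at pos=12)
pos=12: emit NUM '42' (now at pos=14)
pos=15: ERROR — unrecognized char '$'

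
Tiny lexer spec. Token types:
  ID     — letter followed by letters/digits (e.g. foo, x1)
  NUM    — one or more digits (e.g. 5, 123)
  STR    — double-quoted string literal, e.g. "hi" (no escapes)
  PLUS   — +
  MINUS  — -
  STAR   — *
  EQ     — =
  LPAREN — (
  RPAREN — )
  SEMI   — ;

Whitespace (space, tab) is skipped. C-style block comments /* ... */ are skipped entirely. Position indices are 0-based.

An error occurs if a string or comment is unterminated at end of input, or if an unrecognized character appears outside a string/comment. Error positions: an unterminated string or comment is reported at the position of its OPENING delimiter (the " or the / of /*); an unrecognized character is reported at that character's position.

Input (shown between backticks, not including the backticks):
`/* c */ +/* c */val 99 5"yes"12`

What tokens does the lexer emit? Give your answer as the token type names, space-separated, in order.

Answer: PLUS ID NUM NUM STR NUM

Derivation:
pos=0: enter COMMENT mode (saw '/*')
exit COMMENT mode (now at pos=7)
pos=8: emit PLUS '+'
pos=9: enter COMMENT mode (saw '/*')
exit COMMENT mode (now at pos=16)
pos=16: emit ID 'val' (now at pos=19)
pos=20: emit NUM '99' (now at pos=22)
pos=23: emit NUM '5' (now at pos=24)
pos=24: enter STRING mode
pos=24: emit STR "yes" (now at pos=29)
pos=29: emit NUM '12' (now at pos=31)
DONE. 6 tokens: [PLUS, ID, NUM, NUM, STR, NUM]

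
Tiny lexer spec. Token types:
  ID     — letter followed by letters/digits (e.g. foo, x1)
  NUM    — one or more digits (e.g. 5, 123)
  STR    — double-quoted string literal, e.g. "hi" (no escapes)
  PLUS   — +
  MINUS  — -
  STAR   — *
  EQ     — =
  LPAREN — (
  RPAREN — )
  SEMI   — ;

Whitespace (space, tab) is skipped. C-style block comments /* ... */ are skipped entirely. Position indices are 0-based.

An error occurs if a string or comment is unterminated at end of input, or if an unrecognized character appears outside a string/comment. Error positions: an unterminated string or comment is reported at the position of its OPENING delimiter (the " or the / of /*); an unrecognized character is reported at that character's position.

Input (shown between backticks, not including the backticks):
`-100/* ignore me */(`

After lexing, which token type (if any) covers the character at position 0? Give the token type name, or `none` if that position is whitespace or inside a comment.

pos=0: emit MINUS '-'
pos=1: emit NUM '100' (now at pos=4)
pos=4: enter COMMENT mode (saw '/*')
exit COMMENT mode (now at pos=19)
pos=19: emit LPAREN '('
DONE. 3 tokens: [MINUS, NUM, LPAREN]
Position 0: char is '-' -> MINUS

Answer: MINUS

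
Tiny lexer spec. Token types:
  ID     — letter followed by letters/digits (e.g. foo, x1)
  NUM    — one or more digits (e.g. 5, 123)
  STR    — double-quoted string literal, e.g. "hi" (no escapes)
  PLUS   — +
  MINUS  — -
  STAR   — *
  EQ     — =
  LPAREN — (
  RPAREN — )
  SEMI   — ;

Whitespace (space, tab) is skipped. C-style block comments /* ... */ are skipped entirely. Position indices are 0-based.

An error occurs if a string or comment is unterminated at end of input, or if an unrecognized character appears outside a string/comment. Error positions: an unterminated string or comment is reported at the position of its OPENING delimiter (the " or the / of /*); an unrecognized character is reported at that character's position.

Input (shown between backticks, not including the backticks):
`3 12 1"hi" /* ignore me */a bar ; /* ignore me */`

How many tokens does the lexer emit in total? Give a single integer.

pos=0: emit NUM '3' (now at pos=1)
pos=2: emit NUM '12' (now at pos=4)
pos=5: emit NUM '1' (now at pos=6)
pos=6: enter STRING mode
pos=6: emit STR "hi" (now at pos=10)
pos=11: enter COMMENT mode (saw '/*')
exit COMMENT mode (now at pos=26)
pos=26: emit ID 'a' (now at pos=27)
pos=28: emit ID 'bar' (now at pos=31)
pos=32: emit SEMI ';'
pos=34: enter COMMENT mode (saw '/*')
exit COMMENT mode (now at pos=49)
DONE. 7 tokens: [NUM, NUM, NUM, STR, ID, ID, SEMI]

Answer: 7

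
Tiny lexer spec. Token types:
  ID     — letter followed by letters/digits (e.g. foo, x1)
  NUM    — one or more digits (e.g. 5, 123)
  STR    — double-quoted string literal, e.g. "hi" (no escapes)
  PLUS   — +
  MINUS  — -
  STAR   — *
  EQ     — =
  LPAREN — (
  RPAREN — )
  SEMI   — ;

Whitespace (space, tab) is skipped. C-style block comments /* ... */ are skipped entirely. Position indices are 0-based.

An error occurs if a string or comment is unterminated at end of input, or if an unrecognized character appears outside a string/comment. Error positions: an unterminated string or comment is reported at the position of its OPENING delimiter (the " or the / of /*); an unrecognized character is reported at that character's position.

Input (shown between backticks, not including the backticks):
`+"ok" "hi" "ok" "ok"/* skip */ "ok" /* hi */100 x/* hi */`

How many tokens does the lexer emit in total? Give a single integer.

pos=0: emit PLUS '+'
pos=1: enter STRING mode
pos=1: emit STR "ok" (now at pos=5)
pos=6: enter STRING mode
pos=6: emit STR "hi" (now at pos=10)
pos=11: enter STRING mode
pos=11: emit STR "ok" (now at pos=15)
pos=16: enter STRING mode
pos=16: emit STR "ok" (now at pos=20)
pos=20: enter COMMENT mode (saw '/*')
exit COMMENT mode (now at pos=30)
pos=31: enter STRING mode
pos=31: emit STR "ok" (now at pos=35)
pos=36: enter COMMENT mode (saw '/*')
exit COMMENT mode (now at pos=44)
pos=44: emit NUM '100' (now at pos=47)
pos=48: emit ID 'x' (now at pos=49)
pos=49: enter COMMENT mode (saw '/*')
exit COMMENT mode (now at pos=57)
DONE. 8 tokens: [PLUS, STR, STR, STR, STR, STR, NUM, ID]

Answer: 8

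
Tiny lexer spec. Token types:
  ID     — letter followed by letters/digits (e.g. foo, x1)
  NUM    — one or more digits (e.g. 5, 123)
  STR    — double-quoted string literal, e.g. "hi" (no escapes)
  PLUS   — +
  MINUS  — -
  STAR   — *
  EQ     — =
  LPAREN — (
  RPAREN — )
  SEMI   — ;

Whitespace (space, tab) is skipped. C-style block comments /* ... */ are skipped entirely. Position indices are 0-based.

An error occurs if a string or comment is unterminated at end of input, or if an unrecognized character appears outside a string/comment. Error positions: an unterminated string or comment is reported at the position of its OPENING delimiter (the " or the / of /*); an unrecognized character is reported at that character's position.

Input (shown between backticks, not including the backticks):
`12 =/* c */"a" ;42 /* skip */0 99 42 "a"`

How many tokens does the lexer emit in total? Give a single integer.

pos=0: emit NUM '12' (now at pos=2)
pos=3: emit EQ '='
pos=4: enter COMMENT mode (saw '/*')
exit COMMENT mode (now at pos=11)
pos=11: enter STRING mode
pos=11: emit STR "a" (now at pos=14)
pos=15: emit SEMI ';'
pos=16: emit NUM '42' (now at pos=18)
pos=19: enter COMMENT mode (saw '/*')
exit COMMENT mode (now at pos=29)
pos=29: emit NUM '0' (now at pos=30)
pos=31: emit NUM '99' (now at pos=33)
pos=34: emit NUM '42' (now at pos=36)
pos=37: enter STRING mode
pos=37: emit STR "a" (now at pos=40)
DONE. 9 tokens: [NUM, EQ, STR, SEMI, NUM, NUM, NUM, NUM, STR]

Answer: 9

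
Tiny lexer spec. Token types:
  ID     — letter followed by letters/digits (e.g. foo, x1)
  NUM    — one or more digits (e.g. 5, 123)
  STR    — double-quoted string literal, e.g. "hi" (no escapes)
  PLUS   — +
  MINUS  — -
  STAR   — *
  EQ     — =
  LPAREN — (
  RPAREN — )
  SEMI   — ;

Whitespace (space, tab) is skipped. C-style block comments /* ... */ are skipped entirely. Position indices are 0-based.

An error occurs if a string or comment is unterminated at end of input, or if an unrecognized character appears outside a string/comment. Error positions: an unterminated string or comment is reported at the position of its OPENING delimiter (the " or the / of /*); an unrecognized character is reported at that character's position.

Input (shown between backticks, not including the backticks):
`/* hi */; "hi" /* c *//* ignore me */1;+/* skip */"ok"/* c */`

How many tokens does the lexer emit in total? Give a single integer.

Answer: 6

Derivation:
pos=0: enter COMMENT mode (saw '/*')
exit COMMENT mode (now at pos=8)
pos=8: emit SEMI ';'
pos=10: enter STRING mode
pos=10: emit STR "hi" (now at pos=14)
pos=15: enter COMMENT mode (saw '/*')
exit COMMENT mode (now at pos=22)
pos=22: enter COMMENT mode (saw '/*')
exit COMMENT mode (now at pos=37)
pos=37: emit NUM '1' (now at pos=38)
pos=38: emit SEMI ';'
pos=39: emit PLUS '+'
pos=40: enter COMMENT mode (saw '/*')
exit COMMENT mode (now at pos=50)
pos=50: enter STRING mode
pos=50: emit STR "ok" (now at pos=54)
pos=54: enter COMMENT mode (saw '/*')
exit COMMENT mode (now at pos=61)
DONE. 6 tokens: [SEMI, STR, NUM, SEMI, PLUS, STR]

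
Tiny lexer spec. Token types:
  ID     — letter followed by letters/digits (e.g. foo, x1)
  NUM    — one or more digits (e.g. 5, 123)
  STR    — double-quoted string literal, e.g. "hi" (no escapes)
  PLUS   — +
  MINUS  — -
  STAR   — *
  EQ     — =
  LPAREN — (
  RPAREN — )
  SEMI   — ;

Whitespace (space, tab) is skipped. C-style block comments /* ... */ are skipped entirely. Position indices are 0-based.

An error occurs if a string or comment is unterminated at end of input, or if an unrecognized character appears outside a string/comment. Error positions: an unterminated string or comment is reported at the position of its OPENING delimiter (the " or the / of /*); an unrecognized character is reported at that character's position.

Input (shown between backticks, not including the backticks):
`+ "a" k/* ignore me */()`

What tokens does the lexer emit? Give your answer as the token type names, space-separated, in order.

Answer: PLUS STR ID LPAREN RPAREN

Derivation:
pos=0: emit PLUS '+'
pos=2: enter STRING mode
pos=2: emit STR "a" (now at pos=5)
pos=6: emit ID 'k' (now at pos=7)
pos=7: enter COMMENT mode (saw '/*')
exit COMMENT mode (now at pos=22)
pos=22: emit LPAREN '('
pos=23: emit RPAREN ')'
DONE. 5 tokens: [PLUS, STR, ID, LPAREN, RPAREN]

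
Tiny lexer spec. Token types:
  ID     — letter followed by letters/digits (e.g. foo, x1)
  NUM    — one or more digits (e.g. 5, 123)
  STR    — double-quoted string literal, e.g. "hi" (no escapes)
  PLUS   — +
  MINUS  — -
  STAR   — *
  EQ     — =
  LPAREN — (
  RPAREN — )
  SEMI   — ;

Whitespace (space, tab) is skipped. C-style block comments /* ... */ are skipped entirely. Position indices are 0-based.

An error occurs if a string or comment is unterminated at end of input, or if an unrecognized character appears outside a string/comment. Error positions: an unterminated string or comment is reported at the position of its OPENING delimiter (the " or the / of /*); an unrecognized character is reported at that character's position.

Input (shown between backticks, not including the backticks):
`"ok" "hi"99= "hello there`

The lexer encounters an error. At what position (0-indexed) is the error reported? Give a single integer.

pos=0: enter STRING mode
pos=0: emit STR "ok" (now at pos=4)
pos=5: enter STRING mode
pos=5: emit STR "hi" (now at pos=9)
pos=9: emit NUM '99' (now at pos=11)
pos=11: emit EQ '='
pos=13: enter STRING mode
pos=13: ERROR — unterminated string

Answer: 13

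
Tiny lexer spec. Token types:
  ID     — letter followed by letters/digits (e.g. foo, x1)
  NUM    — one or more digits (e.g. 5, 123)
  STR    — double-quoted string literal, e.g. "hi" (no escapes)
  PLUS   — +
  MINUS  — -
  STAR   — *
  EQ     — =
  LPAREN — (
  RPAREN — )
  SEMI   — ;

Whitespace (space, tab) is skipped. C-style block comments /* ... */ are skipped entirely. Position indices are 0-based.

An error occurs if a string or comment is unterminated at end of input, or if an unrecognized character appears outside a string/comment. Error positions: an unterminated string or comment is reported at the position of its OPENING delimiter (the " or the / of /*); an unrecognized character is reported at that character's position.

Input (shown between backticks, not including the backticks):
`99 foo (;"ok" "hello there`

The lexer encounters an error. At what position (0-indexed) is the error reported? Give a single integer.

pos=0: emit NUM '99' (now at pos=2)
pos=3: emit ID 'foo' (now at pos=6)
pos=7: emit LPAREN '('
pos=8: emit SEMI ';'
pos=9: enter STRING mode
pos=9: emit STR "ok" (now at pos=13)
pos=14: enter STRING mode
pos=14: ERROR — unterminated string

Answer: 14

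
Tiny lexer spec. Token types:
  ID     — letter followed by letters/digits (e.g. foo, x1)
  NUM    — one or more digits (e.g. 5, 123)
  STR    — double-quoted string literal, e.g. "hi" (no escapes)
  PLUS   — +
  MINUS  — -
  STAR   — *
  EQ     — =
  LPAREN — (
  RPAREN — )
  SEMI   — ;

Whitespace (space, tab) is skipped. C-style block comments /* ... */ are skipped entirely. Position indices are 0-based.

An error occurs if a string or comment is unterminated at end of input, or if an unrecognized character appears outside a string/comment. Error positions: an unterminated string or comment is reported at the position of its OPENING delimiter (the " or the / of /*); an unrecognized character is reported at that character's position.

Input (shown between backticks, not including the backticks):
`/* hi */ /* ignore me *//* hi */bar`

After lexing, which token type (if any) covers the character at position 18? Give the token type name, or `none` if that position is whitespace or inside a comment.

pos=0: enter COMMENT mode (saw '/*')
exit COMMENT mode (now at pos=8)
pos=9: enter COMMENT mode (saw '/*')
exit COMMENT mode (now at pos=24)
pos=24: enter COMMENT mode (saw '/*')
exit COMMENT mode (now at pos=32)
pos=32: emit ID 'bar' (now at pos=35)
DONE. 1 tokens: [ID]
Position 18: char is ' ' -> none

Answer: none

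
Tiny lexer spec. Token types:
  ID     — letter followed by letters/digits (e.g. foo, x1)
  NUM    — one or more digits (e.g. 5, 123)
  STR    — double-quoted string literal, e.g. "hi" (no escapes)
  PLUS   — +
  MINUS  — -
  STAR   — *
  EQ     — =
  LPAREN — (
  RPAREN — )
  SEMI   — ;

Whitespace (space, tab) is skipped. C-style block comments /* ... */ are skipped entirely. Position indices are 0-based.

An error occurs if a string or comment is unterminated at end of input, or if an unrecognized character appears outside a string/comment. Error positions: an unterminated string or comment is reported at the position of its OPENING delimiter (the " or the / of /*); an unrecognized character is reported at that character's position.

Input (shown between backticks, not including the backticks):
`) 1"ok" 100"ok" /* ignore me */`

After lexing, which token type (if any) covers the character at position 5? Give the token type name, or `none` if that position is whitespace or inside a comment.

Answer: STR

Derivation:
pos=0: emit RPAREN ')'
pos=2: emit NUM '1' (now at pos=3)
pos=3: enter STRING mode
pos=3: emit STR "ok" (now at pos=7)
pos=8: emit NUM '100' (now at pos=11)
pos=11: enter STRING mode
pos=11: emit STR "ok" (now at pos=15)
pos=16: enter COMMENT mode (saw '/*')
exit COMMENT mode (now at pos=31)
DONE. 5 tokens: [RPAREN, NUM, STR, NUM, STR]
Position 5: char is 'k' -> STR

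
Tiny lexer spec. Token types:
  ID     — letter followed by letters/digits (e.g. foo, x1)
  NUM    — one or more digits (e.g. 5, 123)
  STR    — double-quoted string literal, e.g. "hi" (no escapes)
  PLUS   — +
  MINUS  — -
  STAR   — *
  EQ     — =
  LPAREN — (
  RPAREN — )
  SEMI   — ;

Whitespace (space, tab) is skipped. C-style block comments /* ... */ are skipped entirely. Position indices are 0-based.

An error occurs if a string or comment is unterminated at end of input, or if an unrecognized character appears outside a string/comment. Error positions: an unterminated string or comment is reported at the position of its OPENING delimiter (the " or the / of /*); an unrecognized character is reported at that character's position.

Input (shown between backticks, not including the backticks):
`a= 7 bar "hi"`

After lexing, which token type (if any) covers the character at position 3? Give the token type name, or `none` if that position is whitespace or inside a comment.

pos=0: emit ID 'a' (now at pos=1)
pos=1: emit EQ '='
pos=3: emit NUM '7' (now at pos=4)
pos=5: emit ID 'bar' (now at pos=8)
pos=9: enter STRING mode
pos=9: emit STR "hi" (now at pos=13)
DONE. 5 tokens: [ID, EQ, NUM, ID, STR]
Position 3: char is '7' -> NUM

Answer: NUM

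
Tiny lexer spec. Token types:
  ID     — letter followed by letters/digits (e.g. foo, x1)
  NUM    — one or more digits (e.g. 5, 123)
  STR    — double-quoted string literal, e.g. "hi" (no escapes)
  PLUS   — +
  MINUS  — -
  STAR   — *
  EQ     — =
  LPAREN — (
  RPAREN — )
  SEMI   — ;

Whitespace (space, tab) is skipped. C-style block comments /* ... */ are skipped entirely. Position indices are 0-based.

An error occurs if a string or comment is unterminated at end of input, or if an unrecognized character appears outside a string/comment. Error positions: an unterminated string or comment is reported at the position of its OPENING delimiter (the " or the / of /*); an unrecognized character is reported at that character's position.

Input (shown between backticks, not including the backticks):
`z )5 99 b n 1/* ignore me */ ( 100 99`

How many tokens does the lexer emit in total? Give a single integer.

Answer: 10

Derivation:
pos=0: emit ID 'z' (now at pos=1)
pos=2: emit RPAREN ')'
pos=3: emit NUM '5' (now at pos=4)
pos=5: emit NUM '99' (now at pos=7)
pos=8: emit ID 'b' (now at pos=9)
pos=10: emit ID 'n' (now at pos=11)
pos=12: emit NUM '1' (now at pos=13)
pos=13: enter COMMENT mode (saw '/*')
exit COMMENT mode (now at pos=28)
pos=29: emit LPAREN '('
pos=31: emit NUM '100' (now at pos=34)
pos=35: emit NUM '99' (now at pos=37)
DONE. 10 tokens: [ID, RPAREN, NUM, NUM, ID, ID, NUM, LPAREN, NUM, NUM]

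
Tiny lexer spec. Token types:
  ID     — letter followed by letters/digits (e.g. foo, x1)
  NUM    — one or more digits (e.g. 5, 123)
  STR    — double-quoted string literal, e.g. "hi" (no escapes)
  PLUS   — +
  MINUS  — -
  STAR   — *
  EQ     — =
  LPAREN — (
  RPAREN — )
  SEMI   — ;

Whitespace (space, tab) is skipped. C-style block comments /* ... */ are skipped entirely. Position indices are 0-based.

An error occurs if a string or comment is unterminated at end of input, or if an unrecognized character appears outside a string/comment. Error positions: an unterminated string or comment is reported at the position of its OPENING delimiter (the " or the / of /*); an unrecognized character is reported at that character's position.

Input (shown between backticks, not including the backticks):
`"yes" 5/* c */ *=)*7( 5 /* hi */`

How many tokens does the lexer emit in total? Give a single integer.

pos=0: enter STRING mode
pos=0: emit STR "yes" (now at pos=5)
pos=6: emit NUM '5' (now at pos=7)
pos=7: enter COMMENT mode (saw '/*')
exit COMMENT mode (now at pos=14)
pos=15: emit STAR '*'
pos=16: emit EQ '='
pos=17: emit RPAREN ')'
pos=18: emit STAR '*'
pos=19: emit NUM '7' (now at pos=20)
pos=20: emit LPAREN '('
pos=22: emit NUM '5' (now at pos=23)
pos=24: enter COMMENT mode (saw '/*')
exit COMMENT mode (now at pos=32)
DONE. 9 tokens: [STR, NUM, STAR, EQ, RPAREN, STAR, NUM, LPAREN, NUM]

Answer: 9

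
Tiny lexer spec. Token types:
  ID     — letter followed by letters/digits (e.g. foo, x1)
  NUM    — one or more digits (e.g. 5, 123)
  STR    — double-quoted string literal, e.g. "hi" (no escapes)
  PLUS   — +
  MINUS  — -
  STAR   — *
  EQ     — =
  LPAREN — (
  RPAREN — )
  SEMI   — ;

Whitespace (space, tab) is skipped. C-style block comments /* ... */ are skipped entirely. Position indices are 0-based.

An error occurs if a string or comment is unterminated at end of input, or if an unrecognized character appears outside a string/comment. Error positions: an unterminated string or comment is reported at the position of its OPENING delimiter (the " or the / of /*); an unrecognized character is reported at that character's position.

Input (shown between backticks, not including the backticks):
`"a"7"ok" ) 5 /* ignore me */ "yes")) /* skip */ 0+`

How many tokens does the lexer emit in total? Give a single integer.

pos=0: enter STRING mode
pos=0: emit STR "a" (now at pos=3)
pos=3: emit NUM '7' (now at pos=4)
pos=4: enter STRING mode
pos=4: emit STR "ok" (now at pos=8)
pos=9: emit RPAREN ')'
pos=11: emit NUM '5' (now at pos=12)
pos=13: enter COMMENT mode (saw '/*')
exit COMMENT mode (now at pos=28)
pos=29: enter STRING mode
pos=29: emit STR "yes" (now at pos=34)
pos=34: emit RPAREN ')'
pos=35: emit RPAREN ')'
pos=37: enter COMMENT mode (saw '/*')
exit COMMENT mode (now at pos=47)
pos=48: emit NUM '0' (now at pos=49)
pos=49: emit PLUS '+'
DONE. 10 tokens: [STR, NUM, STR, RPAREN, NUM, STR, RPAREN, RPAREN, NUM, PLUS]

Answer: 10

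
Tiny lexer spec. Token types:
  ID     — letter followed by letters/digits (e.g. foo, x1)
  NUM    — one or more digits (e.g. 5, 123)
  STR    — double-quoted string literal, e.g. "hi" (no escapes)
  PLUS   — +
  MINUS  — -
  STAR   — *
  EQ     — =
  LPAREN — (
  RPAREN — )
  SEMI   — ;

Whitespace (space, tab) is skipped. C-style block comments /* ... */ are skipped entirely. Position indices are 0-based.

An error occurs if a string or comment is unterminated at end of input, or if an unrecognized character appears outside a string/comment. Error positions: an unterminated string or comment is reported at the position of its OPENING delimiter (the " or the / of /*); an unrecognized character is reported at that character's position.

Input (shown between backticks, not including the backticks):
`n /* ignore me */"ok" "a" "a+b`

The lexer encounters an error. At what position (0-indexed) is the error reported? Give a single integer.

Answer: 26

Derivation:
pos=0: emit ID 'n' (now at pos=1)
pos=2: enter COMMENT mode (saw '/*')
exit COMMENT mode (now at pos=17)
pos=17: enter STRING mode
pos=17: emit STR "ok" (now at pos=21)
pos=22: enter STRING mode
pos=22: emit STR "a" (now at pos=25)
pos=26: enter STRING mode
pos=26: ERROR — unterminated string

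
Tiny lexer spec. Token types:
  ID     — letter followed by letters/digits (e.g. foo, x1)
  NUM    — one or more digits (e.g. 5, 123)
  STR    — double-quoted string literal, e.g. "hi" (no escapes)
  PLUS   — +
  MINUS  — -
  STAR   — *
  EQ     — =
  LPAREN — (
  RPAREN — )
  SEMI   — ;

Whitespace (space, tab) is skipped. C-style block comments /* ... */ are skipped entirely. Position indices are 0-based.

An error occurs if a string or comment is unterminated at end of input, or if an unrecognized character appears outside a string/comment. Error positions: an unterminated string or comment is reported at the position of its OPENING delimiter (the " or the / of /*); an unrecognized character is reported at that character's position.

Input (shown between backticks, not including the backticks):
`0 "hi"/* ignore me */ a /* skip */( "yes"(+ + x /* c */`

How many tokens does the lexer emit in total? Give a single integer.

pos=0: emit NUM '0' (now at pos=1)
pos=2: enter STRING mode
pos=2: emit STR "hi" (now at pos=6)
pos=6: enter COMMENT mode (saw '/*')
exit COMMENT mode (now at pos=21)
pos=22: emit ID 'a' (now at pos=23)
pos=24: enter COMMENT mode (saw '/*')
exit COMMENT mode (now at pos=34)
pos=34: emit LPAREN '('
pos=36: enter STRING mode
pos=36: emit STR "yes" (now at pos=41)
pos=41: emit LPAREN '('
pos=42: emit PLUS '+'
pos=44: emit PLUS '+'
pos=46: emit ID 'x' (now at pos=47)
pos=48: enter COMMENT mode (saw '/*')
exit COMMENT mode (now at pos=55)
DONE. 9 tokens: [NUM, STR, ID, LPAREN, STR, LPAREN, PLUS, PLUS, ID]

Answer: 9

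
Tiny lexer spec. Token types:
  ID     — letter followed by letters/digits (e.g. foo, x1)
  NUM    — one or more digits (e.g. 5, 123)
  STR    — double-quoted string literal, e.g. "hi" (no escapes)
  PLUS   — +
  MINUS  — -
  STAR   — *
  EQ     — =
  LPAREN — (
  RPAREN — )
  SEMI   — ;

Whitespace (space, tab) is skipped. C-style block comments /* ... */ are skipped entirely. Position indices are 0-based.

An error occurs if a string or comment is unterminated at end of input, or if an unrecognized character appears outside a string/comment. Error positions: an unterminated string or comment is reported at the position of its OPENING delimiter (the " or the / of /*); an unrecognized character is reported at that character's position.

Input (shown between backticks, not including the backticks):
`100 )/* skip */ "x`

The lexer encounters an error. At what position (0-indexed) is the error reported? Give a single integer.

Answer: 16

Derivation:
pos=0: emit NUM '100' (now at pos=3)
pos=4: emit RPAREN ')'
pos=5: enter COMMENT mode (saw '/*')
exit COMMENT mode (now at pos=15)
pos=16: enter STRING mode
pos=16: ERROR — unterminated string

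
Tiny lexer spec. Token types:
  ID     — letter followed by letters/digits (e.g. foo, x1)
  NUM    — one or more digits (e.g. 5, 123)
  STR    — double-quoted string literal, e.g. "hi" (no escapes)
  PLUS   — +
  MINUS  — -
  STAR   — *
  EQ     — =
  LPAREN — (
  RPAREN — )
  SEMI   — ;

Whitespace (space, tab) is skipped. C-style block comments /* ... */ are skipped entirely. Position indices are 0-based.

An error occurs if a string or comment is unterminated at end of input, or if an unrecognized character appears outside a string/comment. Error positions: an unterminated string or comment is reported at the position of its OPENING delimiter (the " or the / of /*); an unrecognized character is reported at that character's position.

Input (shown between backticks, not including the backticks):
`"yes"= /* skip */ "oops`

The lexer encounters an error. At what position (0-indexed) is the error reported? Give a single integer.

Answer: 18

Derivation:
pos=0: enter STRING mode
pos=0: emit STR "yes" (now at pos=5)
pos=5: emit EQ '='
pos=7: enter COMMENT mode (saw '/*')
exit COMMENT mode (now at pos=17)
pos=18: enter STRING mode
pos=18: ERROR — unterminated string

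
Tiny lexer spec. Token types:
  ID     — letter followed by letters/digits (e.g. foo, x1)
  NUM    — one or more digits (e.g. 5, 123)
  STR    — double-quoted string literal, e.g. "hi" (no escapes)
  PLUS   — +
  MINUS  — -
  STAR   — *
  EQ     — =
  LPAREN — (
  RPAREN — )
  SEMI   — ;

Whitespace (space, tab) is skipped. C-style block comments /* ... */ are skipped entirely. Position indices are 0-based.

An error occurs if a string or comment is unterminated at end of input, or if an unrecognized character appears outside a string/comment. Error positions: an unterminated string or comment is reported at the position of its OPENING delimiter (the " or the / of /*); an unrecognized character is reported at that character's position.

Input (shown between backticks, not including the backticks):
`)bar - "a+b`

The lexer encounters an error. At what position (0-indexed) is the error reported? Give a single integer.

Answer: 7

Derivation:
pos=0: emit RPAREN ')'
pos=1: emit ID 'bar' (now at pos=4)
pos=5: emit MINUS '-'
pos=7: enter STRING mode
pos=7: ERROR — unterminated string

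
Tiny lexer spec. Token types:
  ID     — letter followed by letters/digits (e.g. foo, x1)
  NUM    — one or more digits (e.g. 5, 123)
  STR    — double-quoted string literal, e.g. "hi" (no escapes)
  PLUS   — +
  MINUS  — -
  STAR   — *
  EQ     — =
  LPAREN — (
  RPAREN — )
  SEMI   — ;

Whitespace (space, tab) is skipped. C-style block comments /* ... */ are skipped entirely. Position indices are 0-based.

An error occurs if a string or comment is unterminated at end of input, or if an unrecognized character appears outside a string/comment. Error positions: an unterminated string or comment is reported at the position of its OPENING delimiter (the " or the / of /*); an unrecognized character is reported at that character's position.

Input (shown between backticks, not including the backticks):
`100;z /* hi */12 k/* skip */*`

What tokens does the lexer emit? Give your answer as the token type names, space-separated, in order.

Answer: NUM SEMI ID NUM ID STAR

Derivation:
pos=0: emit NUM '100' (now at pos=3)
pos=3: emit SEMI ';'
pos=4: emit ID 'z' (now at pos=5)
pos=6: enter COMMENT mode (saw '/*')
exit COMMENT mode (now at pos=14)
pos=14: emit NUM '12' (now at pos=16)
pos=17: emit ID 'k' (now at pos=18)
pos=18: enter COMMENT mode (saw '/*')
exit COMMENT mode (now at pos=28)
pos=28: emit STAR '*'
DONE. 6 tokens: [NUM, SEMI, ID, NUM, ID, STAR]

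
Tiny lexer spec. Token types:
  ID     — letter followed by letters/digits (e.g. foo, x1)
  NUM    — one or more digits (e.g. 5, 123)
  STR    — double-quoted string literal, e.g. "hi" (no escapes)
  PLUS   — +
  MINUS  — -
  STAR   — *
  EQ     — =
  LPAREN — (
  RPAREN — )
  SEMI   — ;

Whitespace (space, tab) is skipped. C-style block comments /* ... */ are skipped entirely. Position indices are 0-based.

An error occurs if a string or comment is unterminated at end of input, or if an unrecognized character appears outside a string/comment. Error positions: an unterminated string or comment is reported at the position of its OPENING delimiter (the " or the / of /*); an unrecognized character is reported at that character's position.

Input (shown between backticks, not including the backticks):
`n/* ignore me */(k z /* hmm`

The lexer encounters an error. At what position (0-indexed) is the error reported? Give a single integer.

Answer: 21

Derivation:
pos=0: emit ID 'n' (now at pos=1)
pos=1: enter COMMENT mode (saw '/*')
exit COMMENT mode (now at pos=16)
pos=16: emit LPAREN '('
pos=17: emit ID 'k' (now at pos=18)
pos=19: emit ID 'z' (now at pos=20)
pos=21: enter COMMENT mode (saw '/*')
pos=21: ERROR — unterminated comment (reached EOF)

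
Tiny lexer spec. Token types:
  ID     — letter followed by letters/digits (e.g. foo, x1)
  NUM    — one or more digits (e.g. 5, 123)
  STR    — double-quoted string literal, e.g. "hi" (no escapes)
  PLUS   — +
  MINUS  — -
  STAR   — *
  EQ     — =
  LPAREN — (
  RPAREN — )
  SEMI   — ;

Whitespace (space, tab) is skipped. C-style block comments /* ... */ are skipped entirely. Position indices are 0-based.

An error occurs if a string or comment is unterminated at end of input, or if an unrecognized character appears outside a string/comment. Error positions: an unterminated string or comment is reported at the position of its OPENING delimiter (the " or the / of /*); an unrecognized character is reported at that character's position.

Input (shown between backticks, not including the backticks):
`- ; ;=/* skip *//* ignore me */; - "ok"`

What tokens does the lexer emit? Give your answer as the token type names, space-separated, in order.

Answer: MINUS SEMI SEMI EQ SEMI MINUS STR

Derivation:
pos=0: emit MINUS '-'
pos=2: emit SEMI ';'
pos=4: emit SEMI ';'
pos=5: emit EQ '='
pos=6: enter COMMENT mode (saw '/*')
exit COMMENT mode (now at pos=16)
pos=16: enter COMMENT mode (saw '/*')
exit COMMENT mode (now at pos=31)
pos=31: emit SEMI ';'
pos=33: emit MINUS '-'
pos=35: enter STRING mode
pos=35: emit STR "ok" (now at pos=39)
DONE. 7 tokens: [MINUS, SEMI, SEMI, EQ, SEMI, MINUS, STR]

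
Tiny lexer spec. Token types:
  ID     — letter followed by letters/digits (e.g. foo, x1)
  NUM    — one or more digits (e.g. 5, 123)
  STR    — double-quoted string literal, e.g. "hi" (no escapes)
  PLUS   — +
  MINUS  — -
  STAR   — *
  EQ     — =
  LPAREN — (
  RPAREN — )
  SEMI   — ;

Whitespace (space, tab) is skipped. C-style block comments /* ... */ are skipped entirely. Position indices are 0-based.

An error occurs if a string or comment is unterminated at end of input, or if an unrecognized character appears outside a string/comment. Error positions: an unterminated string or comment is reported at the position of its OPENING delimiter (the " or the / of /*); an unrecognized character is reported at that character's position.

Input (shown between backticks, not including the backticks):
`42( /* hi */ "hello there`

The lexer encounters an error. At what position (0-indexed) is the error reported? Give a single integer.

pos=0: emit NUM '42' (now at pos=2)
pos=2: emit LPAREN '('
pos=4: enter COMMENT mode (saw '/*')
exit COMMENT mode (now at pos=12)
pos=13: enter STRING mode
pos=13: ERROR — unterminated string

Answer: 13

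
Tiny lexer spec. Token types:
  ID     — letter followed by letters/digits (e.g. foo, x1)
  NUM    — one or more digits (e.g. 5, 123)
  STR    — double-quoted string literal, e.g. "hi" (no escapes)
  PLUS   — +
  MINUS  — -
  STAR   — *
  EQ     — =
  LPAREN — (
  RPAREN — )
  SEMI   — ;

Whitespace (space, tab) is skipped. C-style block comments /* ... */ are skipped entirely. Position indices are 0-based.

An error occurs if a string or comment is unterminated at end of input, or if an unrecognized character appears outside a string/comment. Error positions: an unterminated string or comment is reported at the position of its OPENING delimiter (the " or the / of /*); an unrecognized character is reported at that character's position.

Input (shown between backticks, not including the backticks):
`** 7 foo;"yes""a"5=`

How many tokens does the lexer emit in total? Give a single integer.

pos=0: emit STAR '*'
pos=1: emit STAR '*'
pos=3: emit NUM '7' (now at pos=4)
pos=5: emit ID 'foo' (now at pos=8)
pos=8: emit SEMI ';'
pos=9: enter STRING mode
pos=9: emit STR "yes" (now at pos=14)
pos=14: enter STRING mode
pos=14: emit STR "a" (now at pos=17)
pos=17: emit NUM '5' (now at pos=18)
pos=18: emit EQ '='
DONE. 9 tokens: [STAR, STAR, NUM, ID, SEMI, STR, STR, NUM, EQ]

Answer: 9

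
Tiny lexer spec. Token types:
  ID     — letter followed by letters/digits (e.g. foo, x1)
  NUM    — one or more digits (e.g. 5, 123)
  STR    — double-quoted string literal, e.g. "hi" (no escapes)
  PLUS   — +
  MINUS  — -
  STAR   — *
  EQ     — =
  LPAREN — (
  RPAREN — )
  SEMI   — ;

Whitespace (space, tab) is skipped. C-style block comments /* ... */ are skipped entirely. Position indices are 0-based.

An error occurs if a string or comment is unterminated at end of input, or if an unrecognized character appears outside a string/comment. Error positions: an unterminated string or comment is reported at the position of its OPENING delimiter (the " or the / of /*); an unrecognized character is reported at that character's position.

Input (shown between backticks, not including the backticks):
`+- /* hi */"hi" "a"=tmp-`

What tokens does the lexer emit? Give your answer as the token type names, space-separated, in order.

Answer: PLUS MINUS STR STR EQ ID MINUS

Derivation:
pos=0: emit PLUS '+'
pos=1: emit MINUS '-'
pos=3: enter COMMENT mode (saw '/*')
exit COMMENT mode (now at pos=11)
pos=11: enter STRING mode
pos=11: emit STR "hi" (now at pos=15)
pos=16: enter STRING mode
pos=16: emit STR "a" (now at pos=19)
pos=19: emit EQ '='
pos=20: emit ID 'tmp' (now at pos=23)
pos=23: emit MINUS '-'
DONE. 7 tokens: [PLUS, MINUS, STR, STR, EQ, ID, MINUS]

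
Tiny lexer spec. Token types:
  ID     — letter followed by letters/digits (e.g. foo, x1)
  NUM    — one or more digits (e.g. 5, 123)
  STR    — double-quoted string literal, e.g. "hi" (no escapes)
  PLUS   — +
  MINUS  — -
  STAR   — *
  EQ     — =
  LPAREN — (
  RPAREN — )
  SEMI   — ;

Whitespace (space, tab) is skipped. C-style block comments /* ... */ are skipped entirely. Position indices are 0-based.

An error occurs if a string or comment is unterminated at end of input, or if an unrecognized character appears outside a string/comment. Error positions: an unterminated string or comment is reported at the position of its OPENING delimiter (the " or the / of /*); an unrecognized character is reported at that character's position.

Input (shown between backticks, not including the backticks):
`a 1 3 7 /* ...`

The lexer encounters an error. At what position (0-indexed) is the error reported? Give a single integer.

pos=0: emit ID 'a' (now at pos=1)
pos=2: emit NUM '1' (now at pos=3)
pos=4: emit NUM '3' (now at pos=5)
pos=6: emit NUM '7' (now at pos=7)
pos=8: enter COMMENT mode (saw '/*')
pos=8: ERROR — unterminated comment (reached EOF)

Answer: 8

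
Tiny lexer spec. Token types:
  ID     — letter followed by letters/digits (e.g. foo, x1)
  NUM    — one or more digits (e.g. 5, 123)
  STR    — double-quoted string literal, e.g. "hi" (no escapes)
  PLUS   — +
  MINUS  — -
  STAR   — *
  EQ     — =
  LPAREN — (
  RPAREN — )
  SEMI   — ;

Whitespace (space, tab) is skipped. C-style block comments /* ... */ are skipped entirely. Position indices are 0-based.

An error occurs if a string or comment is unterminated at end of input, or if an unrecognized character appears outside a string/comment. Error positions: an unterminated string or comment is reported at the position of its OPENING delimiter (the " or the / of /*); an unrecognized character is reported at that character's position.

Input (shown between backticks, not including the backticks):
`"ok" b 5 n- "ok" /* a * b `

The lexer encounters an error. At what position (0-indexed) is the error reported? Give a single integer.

pos=0: enter STRING mode
pos=0: emit STR "ok" (now at pos=4)
pos=5: emit ID 'b' (now at pos=6)
pos=7: emit NUM '5' (now at pos=8)
pos=9: emit ID 'n' (now at pos=10)
pos=10: emit MINUS '-'
pos=12: enter STRING mode
pos=12: emit STR "ok" (now at pos=16)
pos=17: enter COMMENT mode (saw '/*')
pos=17: ERROR — unterminated comment (reached EOF)

Answer: 17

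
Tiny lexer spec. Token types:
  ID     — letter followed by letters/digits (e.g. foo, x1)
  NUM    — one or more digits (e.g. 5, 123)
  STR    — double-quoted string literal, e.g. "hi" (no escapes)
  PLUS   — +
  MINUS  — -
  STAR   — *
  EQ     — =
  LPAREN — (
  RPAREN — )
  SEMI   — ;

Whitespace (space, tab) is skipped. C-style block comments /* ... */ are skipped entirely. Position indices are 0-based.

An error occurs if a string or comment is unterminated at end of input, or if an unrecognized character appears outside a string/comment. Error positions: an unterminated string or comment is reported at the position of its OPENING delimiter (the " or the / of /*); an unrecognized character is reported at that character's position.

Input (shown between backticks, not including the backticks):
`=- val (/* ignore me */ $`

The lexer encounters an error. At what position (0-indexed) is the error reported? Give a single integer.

pos=0: emit EQ '='
pos=1: emit MINUS '-'
pos=3: emit ID 'val' (now at pos=6)
pos=7: emit LPAREN '('
pos=8: enter COMMENT mode (saw '/*')
exit COMMENT mode (now at pos=23)
pos=24: ERROR — unrecognized char '$'

Answer: 24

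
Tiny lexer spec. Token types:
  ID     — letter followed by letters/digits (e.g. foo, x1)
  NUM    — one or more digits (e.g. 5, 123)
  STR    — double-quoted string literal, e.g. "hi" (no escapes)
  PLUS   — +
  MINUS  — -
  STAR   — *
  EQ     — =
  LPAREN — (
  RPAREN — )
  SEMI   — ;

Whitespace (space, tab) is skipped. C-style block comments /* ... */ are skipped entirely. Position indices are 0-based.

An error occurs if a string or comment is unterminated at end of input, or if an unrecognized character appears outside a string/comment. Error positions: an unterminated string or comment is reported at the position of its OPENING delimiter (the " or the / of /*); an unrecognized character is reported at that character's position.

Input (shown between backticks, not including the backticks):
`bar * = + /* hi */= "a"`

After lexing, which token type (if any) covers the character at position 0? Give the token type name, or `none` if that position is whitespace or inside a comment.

pos=0: emit ID 'bar' (now at pos=3)
pos=4: emit STAR '*'
pos=6: emit EQ '='
pos=8: emit PLUS '+'
pos=10: enter COMMENT mode (saw '/*')
exit COMMENT mode (now at pos=18)
pos=18: emit EQ '='
pos=20: enter STRING mode
pos=20: emit STR "a" (now at pos=23)
DONE. 6 tokens: [ID, STAR, EQ, PLUS, EQ, STR]
Position 0: char is 'b' -> ID

Answer: ID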